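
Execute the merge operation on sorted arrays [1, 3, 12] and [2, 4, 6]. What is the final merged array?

Merging process:

Compare 1 vs 2: take 1 from left. Merged: [1]
Compare 3 vs 2: take 2 from right. Merged: [1, 2]
Compare 3 vs 4: take 3 from left. Merged: [1, 2, 3]
Compare 12 vs 4: take 4 from right. Merged: [1, 2, 3, 4]
Compare 12 vs 6: take 6 from right. Merged: [1, 2, 3, 4, 6]
Append remaining from left: [12]. Merged: [1, 2, 3, 4, 6, 12]

Final merged array: [1, 2, 3, 4, 6, 12]
Total comparisons: 5

The merged array is [1, 2, 3, 4, 6, 12], requiring 5 comparisons. The merge step runs in O(n) time where n is the total number of elements.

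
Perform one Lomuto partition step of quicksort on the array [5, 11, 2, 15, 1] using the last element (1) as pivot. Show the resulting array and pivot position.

Lomuto partition with pivot = 1:

Initial array: [5, 11, 2, 15, 1]

arr[0]=5 > 1: no swap
arr[1]=11 > 1: no swap
arr[2]=2 > 1: no swap
arr[3]=15 > 1: no swap

Place pivot at position 0: [1, 11, 2, 15, 5]
Pivot position: 0

After partitioning with pivot 1, the array becomes [1, 11, 2, 15, 5]. The pivot is placed at index 0. All elements to the left of the pivot are <= 1, and all elements to the right are > 1.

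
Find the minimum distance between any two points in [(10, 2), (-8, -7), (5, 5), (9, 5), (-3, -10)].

Computing all pairwise distances among 5 points:

d((10, 2), (-8, -7)) = 20.1246
d((10, 2), (5, 5)) = 5.831
d((10, 2), (9, 5)) = 3.1623 <-- minimum
d((10, 2), (-3, -10)) = 17.6918
d((-8, -7), (5, 5)) = 17.6918
d((-8, -7), (9, 5)) = 20.8087
d((-8, -7), (-3, -10)) = 5.831
d((5, 5), (9, 5)) = 4.0
d((5, 5), (-3, -10)) = 17.0
d((9, 5), (-3, -10)) = 19.2094

Closest pair: (10, 2) and (9, 5) with distance 3.1623

The closest pair is (10, 2) and (9, 5) with Euclidean distance 3.1623. For 5 points, brute-force pairwise comparison is shown above. For large n, the divide-and-conquer algorithm (sort by x, recurse on halves, check the dividing strip) achieves O(n log n).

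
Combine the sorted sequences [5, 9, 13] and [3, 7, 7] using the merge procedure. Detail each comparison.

Merging process:

Compare 5 vs 3: take 3 from right. Merged: [3]
Compare 5 vs 7: take 5 from left. Merged: [3, 5]
Compare 9 vs 7: take 7 from right. Merged: [3, 5, 7]
Compare 9 vs 7: take 7 from right. Merged: [3, 5, 7, 7]
Append remaining from left: [9, 13]. Merged: [3, 5, 7, 7, 9, 13]

Final merged array: [3, 5, 7, 7, 9, 13]
Total comparisons: 4

The merged array is [3, 5, 7, 7, 9, 13], requiring 4 comparisons. The merge step runs in O(n) time where n is the total number of elements.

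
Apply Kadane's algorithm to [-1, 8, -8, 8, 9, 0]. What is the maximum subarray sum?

Using Kadane's algorithm on [-1, 8, -8, 8, 9, 0]:

Scanning through the array:
Position 1 (value 8): max_ending_here = 8, max_so_far = 8
Position 2 (value -8): max_ending_here = 0, max_so_far = 8
Position 3 (value 8): max_ending_here = 8, max_so_far = 8
Position 4 (value 9): max_ending_here = 17, max_so_far = 17
Position 5 (value 0): max_ending_here = 17, max_so_far = 17

Maximum subarray: [8, -8, 8, 9]
Maximum sum: 17

The maximum subarray is [8, -8, 8, 9] with sum 17. This subarray runs from index 1 to index 4.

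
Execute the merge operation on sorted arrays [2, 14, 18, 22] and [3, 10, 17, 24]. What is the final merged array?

Merging process:

Compare 2 vs 3: take 2 from left. Merged: [2]
Compare 14 vs 3: take 3 from right. Merged: [2, 3]
Compare 14 vs 10: take 10 from right. Merged: [2, 3, 10]
Compare 14 vs 17: take 14 from left. Merged: [2, 3, 10, 14]
Compare 18 vs 17: take 17 from right. Merged: [2, 3, 10, 14, 17]
Compare 18 vs 24: take 18 from left. Merged: [2, 3, 10, 14, 17, 18]
Compare 22 vs 24: take 22 from left. Merged: [2, 3, 10, 14, 17, 18, 22]
Append remaining from right: [24]. Merged: [2, 3, 10, 14, 17, 18, 22, 24]

Final merged array: [2, 3, 10, 14, 17, 18, 22, 24]
Total comparisons: 7

The merged array is [2, 3, 10, 14, 17, 18, 22, 24], requiring 7 comparisons. The merge step runs in O(n) time where n is the total number of elements.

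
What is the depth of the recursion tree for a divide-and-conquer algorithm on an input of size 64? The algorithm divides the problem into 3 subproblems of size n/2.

For divide and conquer with division factor 2:

Problem sizes at each level:
Level 0: 64
Level 1: 32
Level 2: 16
Level 3: 8
Level 4: 4
Level 5: 2
Level 6: 1

The root is level 0 and the size-1 base case is level 6 (the tree spans levels 0 through 6, i.e. 7 levels counting the root), so the depth is the number of divisions: log_2(64) = 6

The recursion tree depth is log_2(64) = 6. At each level, the problem size is divided by 2, so it takes 6 divisions to reduce to a base case of size 1. The algorithm makes 3 recursive calls at each level.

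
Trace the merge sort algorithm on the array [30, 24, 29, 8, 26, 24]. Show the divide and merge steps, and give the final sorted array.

Merge sort trace:

Split: [30, 24, 29, 8, 26, 24] -> [30, 24, 29] and [8, 26, 24]
  Split: [30, 24, 29] -> [30] and [24, 29]
    Split: [24, 29] -> [24] and [29]
    Merge: [24] + [29] -> [24, 29]
  Merge: [30] + [24, 29] -> [24, 29, 30]
  Split: [8, 26, 24] -> [8] and [26, 24]
    Split: [26, 24] -> [26] and [24]
    Merge: [26] + [24] -> [24, 26]
  Merge: [8] + [24, 26] -> [8, 24, 26]
Merge: [24, 29, 30] + [8, 24, 26] -> [8, 24, 24, 26, 29, 30]

Final sorted array: [8, 24, 24, 26, 29, 30]

The merge sort proceeds by recursively splitting the array and merging sorted halves.
After all merges, the sorted array is [8, 24, 24, 26, 29, 30].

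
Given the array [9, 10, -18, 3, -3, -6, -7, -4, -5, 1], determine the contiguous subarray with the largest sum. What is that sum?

Using Kadane's algorithm on [9, 10, -18, 3, -3, -6, -7, -4, -5, 1]:

Scanning through the array:
Position 1 (value 10): max_ending_here = 19, max_so_far = 19
Position 2 (value -18): max_ending_here = 1, max_so_far = 19
Position 3 (value 3): max_ending_here = 4, max_so_far = 19
Position 4 (value -3): max_ending_here = 1, max_so_far = 19
Position 5 (value -6): max_ending_here = -5, max_so_far = 19
Position 6 (value -7): max_ending_here = -7, max_so_far = 19
Position 7 (value -4): max_ending_here = -4, max_so_far = 19
Position 8 (value -5): max_ending_here = -5, max_so_far = 19
Position 9 (value 1): max_ending_here = 1, max_so_far = 19

Maximum subarray: [9, 10]
Maximum sum: 19

The maximum subarray is [9, 10] with sum 19. This subarray runs from index 0 to index 1.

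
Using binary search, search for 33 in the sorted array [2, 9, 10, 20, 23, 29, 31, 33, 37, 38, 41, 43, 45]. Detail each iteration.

Binary search for 33 in [2, 9, 10, 20, 23, 29, 31, 33, 37, 38, 41, 43, 45]:

lo=0, hi=12, mid=6, arr[mid]=31 -> 31 < 33, search right half
lo=7, hi=12, mid=9, arr[mid]=38 -> 38 > 33, search left half
lo=7, hi=8, mid=7, arr[mid]=33 -> Found target at index 7!

Binary search finds 33 at index 7 after 3 comparisons. The search repeatedly halves the search space by comparing with the middle element.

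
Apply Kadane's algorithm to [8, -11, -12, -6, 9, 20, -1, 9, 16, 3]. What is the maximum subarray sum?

Using Kadane's algorithm on [8, -11, -12, -6, 9, 20, -1, 9, 16, 3]:

Scanning through the array:
Position 1 (value -11): max_ending_here = -3, max_so_far = 8
Position 2 (value -12): max_ending_here = -12, max_so_far = 8
Position 3 (value -6): max_ending_here = -6, max_so_far = 8
Position 4 (value 9): max_ending_here = 9, max_so_far = 9
Position 5 (value 20): max_ending_here = 29, max_so_far = 29
Position 6 (value -1): max_ending_here = 28, max_so_far = 29
Position 7 (value 9): max_ending_here = 37, max_so_far = 37
Position 8 (value 16): max_ending_here = 53, max_so_far = 53
Position 9 (value 3): max_ending_here = 56, max_so_far = 56

Maximum subarray: [9, 20, -1, 9, 16, 3]
Maximum sum: 56

The maximum subarray is [9, 20, -1, 9, 16, 3] with sum 56. This subarray runs from index 4 to index 9.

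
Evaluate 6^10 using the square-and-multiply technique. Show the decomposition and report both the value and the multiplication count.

Computing 6^10 by squaring (build up from 6^1; each line after the first costs one multiplication):

6^1 = 6
6^2 = (6^1)^2 = 6^2 = 36
6^4 = (6^2)^2 = 36^2 = 1296
6^5 = 6 * 6^4 = 6 * 1296 = 7776
6^10 = (6^5)^2 = 7776^2 = 60466176

Result: 60466176
Multiplications needed: 4 (4 lines after 6^1)

6^10 = 60466176. Using exponentiation by squaring, this requires 4 multiplications. The key idea: if the exponent is even, square the half-power; if odd, multiply by the base once.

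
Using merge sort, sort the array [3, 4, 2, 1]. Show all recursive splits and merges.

Merge sort trace:

Split: [3, 4, 2, 1] -> [3, 4] and [2, 1]
  Split: [3, 4] -> [3] and [4]
  Merge: [3] + [4] -> [3, 4]
  Split: [2, 1] -> [2] and [1]
  Merge: [2] + [1] -> [1, 2]
Merge: [3, 4] + [1, 2] -> [1, 2, 3, 4]

Final sorted array: [1, 2, 3, 4]

The merge sort proceeds by recursively splitting the array and merging sorted halves.
After all merges, the sorted array is [1, 2, 3, 4].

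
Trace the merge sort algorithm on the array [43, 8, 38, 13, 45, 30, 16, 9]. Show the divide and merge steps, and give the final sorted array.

Merge sort trace:

Split: [43, 8, 38, 13, 45, 30, 16, 9] -> [43, 8, 38, 13] and [45, 30, 16, 9]
  Split: [43, 8, 38, 13] -> [43, 8] and [38, 13]
    Split: [43, 8] -> [43] and [8]
    Merge: [43] + [8] -> [8, 43]
    Split: [38, 13] -> [38] and [13]
    Merge: [38] + [13] -> [13, 38]
  Merge: [8, 43] + [13, 38] -> [8, 13, 38, 43]
  Split: [45, 30, 16, 9] -> [45, 30] and [16, 9]
    Split: [45, 30] -> [45] and [30]
    Merge: [45] + [30] -> [30, 45]
    Split: [16, 9] -> [16] and [9]
    Merge: [16] + [9] -> [9, 16]
  Merge: [30, 45] + [9, 16] -> [9, 16, 30, 45]
Merge: [8, 13, 38, 43] + [9, 16, 30, 45] -> [8, 9, 13, 16, 30, 38, 43, 45]

Final sorted array: [8, 9, 13, 16, 30, 38, 43, 45]

The merge sort proceeds by recursively splitting the array and merging sorted halves.
After all merges, the sorted array is [8, 9, 13, 16, 30, 38, 43, 45].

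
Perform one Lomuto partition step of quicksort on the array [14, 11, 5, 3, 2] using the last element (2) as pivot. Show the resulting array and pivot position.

Lomuto partition with pivot = 2:

Initial array: [14, 11, 5, 3, 2]

arr[0]=14 > 2: no swap
arr[1]=11 > 2: no swap
arr[2]=5 > 2: no swap
arr[3]=3 > 2: no swap

Place pivot at position 0: [2, 11, 5, 3, 14]
Pivot position: 0

After partitioning with pivot 2, the array becomes [2, 11, 5, 3, 14]. The pivot is placed at index 0. All elements to the left of the pivot are <= 2, and all elements to the right are > 2.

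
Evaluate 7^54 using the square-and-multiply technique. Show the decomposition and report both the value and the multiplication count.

Computing 7^54 by squaring (build up from 7^1; each line after the first costs one multiplication):

7^1 = 7
7^2 = (7^1)^2 = 7^2 = 49
7^3 = 7 * 7^2 = 7 * 49 = 343
7^6 = (7^3)^2 = 343^2 = 117649
7^12 = (7^6)^2 = 117649^2 = 13841287201
7^13 = 7 * 7^12 = 7 * 13841287201 = 96889010407
7^26 = (7^13)^2 = 96889010407^2 = 9387480337647754305649
7^27 = 7 * 7^26 = 7 * 9387480337647754305649 = 65712362363534280139543
7^54 = (7^27)^2 = 65712362363534280139543^2 = 4318114567396436564035293097707728087552248849

Result: 4318114567396436564035293097707728087552248849
Multiplications needed: 8 (8 lines after 7^1)

7^54 = 4318114567396436564035293097707728087552248849. Using exponentiation by squaring, this requires 8 multiplications. The key idea: if the exponent is even, square the half-power; if odd, multiply by the base once.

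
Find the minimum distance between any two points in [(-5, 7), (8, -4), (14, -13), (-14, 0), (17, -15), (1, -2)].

Computing all pairwise distances among 6 points:

d((-5, 7), (8, -4)) = 17.0294
d((-5, 7), (14, -13)) = 27.5862
d((-5, 7), (-14, 0)) = 11.4018
d((-5, 7), (17, -15)) = 31.1127
d((-5, 7), (1, -2)) = 10.8167
d((8, -4), (14, -13)) = 10.8167
d((8, -4), (-14, 0)) = 22.3607
d((8, -4), (17, -15)) = 14.2127
d((8, -4), (1, -2)) = 7.2801
d((14, -13), (-14, 0)) = 30.8707
d((14, -13), (17, -15)) = 3.6056 <-- minimum
d((14, -13), (1, -2)) = 17.0294
d((-14, 0), (17, -15)) = 34.4384
d((-14, 0), (1, -2)) = 15.1327
d((17, -15), (1, -2)) = 20.6155

Closest pair: (14, -13) and (17, -15) with distance 3.6056

The closest pair is (14, -13) and (17, -15) with Euclidean distance 3.6056. For 6 points, brute-force pairwise comparison is shown above. For large n, the divide-and-conquer algorithm (sort by x, recurse on halves, check the dividing strip) achieves O(n log n).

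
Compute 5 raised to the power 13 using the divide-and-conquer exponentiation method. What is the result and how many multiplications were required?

Computing 5^13 by squaring (build up from 5^1; each line after the first costs one multiplication):

5^1 = 5
5^2 = (5^1)^2 = 5^2 = 25
5^3 = 5 * 5^2 = 5 * 25 = 125
5^6 = (5^3)^2 = 125^2 = 15625
5^12 = (5^6)^2 = 15625^2 = 244140625
5^13 = 5 * 5^12 = 5 * 244140625 = 1220703125

Result: 1220703125
Multiplications needed: 5 (5 lines after 5^1)

5^13 = 1220703125. Using exponentiation by squaring, this requires 5 multiplications. The key idea: if the exponent is even, square the half-power; if odd, multiply by the base once.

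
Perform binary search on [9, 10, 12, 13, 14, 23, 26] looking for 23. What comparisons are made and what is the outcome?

Binary search for 23 in [9, 10, 12, 13, 14, 23, 26]:

lo=0, hi=6, mid=3, arr[mid]=13 -> 13 < 23, search right half
lo=4, hi=6, mid=5, arr[mid]=23 -> Found target at index 5!

Binary search finds 23 at index 5 after 2 comparisons. The search repeatedly halves the search space by comparing with the middle element.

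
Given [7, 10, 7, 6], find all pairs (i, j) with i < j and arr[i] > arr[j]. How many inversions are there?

Finding inversions in [7, 10, 7, 6]:

(0, 3): arr[0]=7 > arr[3]=6
(1, 2): arr[1]=10 > arr[2]=7
(1, 3): arr[1]=10 > arr[3]=6
(2, 3): arr[2]=7 > arr[3]=6

Total inversions: 4

The array has 4 inversion(s): (0,3), (1,2), (1,3), (2,3). Each pair (i,j) satisfies i < j and arr[i] > arr[j].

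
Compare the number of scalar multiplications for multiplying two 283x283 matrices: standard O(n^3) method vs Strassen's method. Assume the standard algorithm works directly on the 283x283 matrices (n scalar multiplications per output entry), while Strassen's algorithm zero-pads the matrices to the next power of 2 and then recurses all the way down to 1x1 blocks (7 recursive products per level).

Matrix multiplication for 283x283 matrices:

Strassen's algorithm requires power-of-2 dimensions. Pad 283x283 to 512x512 (next power of 2).

Standard algorithm: 283^3 = 22665187 multiplications
Strassen's algorithm: 7^(log2(512)) = 7^9 = 40353607 multiplications
Difference: 22665187 - 40353607 = -17688420 (Strassen uses MORE here due to padding overhead — for small or just-over-power-of-2 n, padding can outweigh the per-level savings)

Standard: 22665187 multiplications (283^3). Strassen: 40353607 multiplications (7^9, after padding to 512x512). Strassen reduces 8 recursive multiplications to 7 at each level.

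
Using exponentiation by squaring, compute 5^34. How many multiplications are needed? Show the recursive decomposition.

Computing 5^34 by squaring (build up from 5^1; each line after the first costs one multiplication):

5^1 = 5
5^2 = (5^1)^2 = 5^2 = 25
5^4 = (5^2)^2 = 25^2 = 625
5^8 = (5^4)^2 = 625^2 = 390625
5^16 = (5^8)^2 = 390625^2 = 152587890625
5^17 = 5 * 5^16 = 5 * 152587890625 = 762939453125
5^34 = (5^17)^2 = 762939453125^2 = 582076609134674072265625

Result: 582076609134674072265625
Multiplications needed: 6 (6 lines after 5^1)

5^34 = 582076609134674072265625. Using exponentiation by squaring, this requires 6 multiplications. The key idea: if the exponent is even, square the half-power; if odd, multiply by the base once.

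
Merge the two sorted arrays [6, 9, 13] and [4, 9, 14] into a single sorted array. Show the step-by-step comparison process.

Merging process:

Compare 6 vs 4: take 4 from right. Merged: [4]
Compare 6 vs 9: take 6 from left. Merged: [4, 6]
Compare 9 vs 9: take 9 from left. Merged: [4, 6, 9]
Compare 13 vs 9: take 9 from right. Merged: [4, 6, 9, 9]
Compare 13 vs 14: take 13 from left. Merged: [4, 6, 9, 9, 13]
Append remaining from right: [14]. Merged: [4, 6, 9, 9, 13, 14]

Final merged array: [4, 6, 9, 9, 13, 14]
Total comparisons: 5

The merged array is [4, 6, 9, 9, 13, 14], requiring 5 comparisons. The merge step runs in O(n) time where n is the total number of elements.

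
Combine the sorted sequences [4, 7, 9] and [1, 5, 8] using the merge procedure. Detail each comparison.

Merging process:

Compare 4 vs 1: take 1 from right. Merged: [1]
Compare 4 vs 5: take 4 from left. Merged: [1, 4]
Compare 7 vs 5: take 5 from right. Merged: [1, 4, 5]
Compare 7 vs 8: take 7 from left. Merged: [1, 4, 5, 7]
Compare 9 vs 8: take 8 from right. Merged: [1, 4, 5, 7, 8]
Append remaining from left: [9]. Merged: [1, 4, 5, 7, 8, 9]

Final merged array: [1, 4, 5, 7, 8, 9]
Total comparisons: 5

The merged array is [1, 4, 5, 7, 8, 9], requiring 5 comparisons. The merge step runs in O(n) time where n is the total number of elements.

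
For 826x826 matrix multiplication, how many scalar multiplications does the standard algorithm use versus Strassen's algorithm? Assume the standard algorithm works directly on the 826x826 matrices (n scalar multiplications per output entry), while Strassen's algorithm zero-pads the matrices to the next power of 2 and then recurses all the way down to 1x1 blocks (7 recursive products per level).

Matrix multiplication for 826x826 matrices:

Strassen's algorithm requires power-of-2 dimensions. Pad 826x826 to 1024x1024 (next power of 2).

Standard algorithm: 826^3 = 563559976 multiplications
Strassen's algorithm: 7^(log2(1024)) = 7^10 = 282475249 multiplications
Savings: 563559976 - 282475249 = 281084727 multiplications

Standard: 563559976 multiplications (826^3). Strassen: 282475249 multiplications (7^10, after padding to 1024x1024). Strassen reduces 8 recursive multiplications to 7 at each level.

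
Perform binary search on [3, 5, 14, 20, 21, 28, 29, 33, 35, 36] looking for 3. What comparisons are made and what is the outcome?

Binary search for 3 in [3, 5, 14, 20, 21, 28, 29, 33, 35, 36]:

lo=0, hi=9, mid=4, arr[mid]=21 -> 21 > 3, search left half
lo=0, hi=3, mid=1, arr[mid]=5 -> 5 > 3, search left half
lo=0, hi=0, mid=0, arr[mid]=3 -> Found target at index 0!

Binary search finds 3 at index 0 after 3 comparisons. The search repeatedly halves the search space by comparing with the middle element.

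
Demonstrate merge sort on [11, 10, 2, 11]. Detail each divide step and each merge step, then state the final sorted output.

Merge sort trace:

Split: [11, 10, 2, 11] -> [11, 10] and [2, 11]
  Split: [11, 10] -> [11] and [10]
  Merge: [11] + [10] -> [10, 11]
  Split: [2, 11] -> [2] and [11]
  Merge: [2] + [11] -> [2, 11]
Merge: [10, 11] + [2, 11] -> [2, 10, 11, 11]

Final sorted array: [2, 10, 11, 11]

The merge sort proceeds by recursively splitting the array and merging sorted halves.
After all merges, the sorted array is [2, 10, 11, 11].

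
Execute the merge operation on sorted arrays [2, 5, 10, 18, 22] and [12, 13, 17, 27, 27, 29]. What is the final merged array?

Merging process:

Compare 2 vs 12: take 2 from left. Merged: [2]
Compare 5 vs 12: take 5 from left. Merged: [2, 5]
Compare 10 vs 12: take 10 from left. Merged: [2, 5, 10]
Compare 18 vs 12: take 12 from right. Merged: [2, 5, 10, 12]
Compare 18 vs 13: take 13 from right. Merged: [2, 5, 10, 12, 13]
Compare 18 vs 17: take 17 from right. Merged: [2, 5, 10, 12, 13, 17]
Compare 18 vs 27: take 18 from left. Merged: [2, 5, 10, 12, 13, 17, 18]
Compare 22 vs 27: take 22 from left. Merged: [2, 5, 10, 12, 13, 17, 18, 22]
Append remaining from right: [27, 27, 29]. Merged: [2, 5, 10, 12, 13, 17, 18, 22, 27, 27, 29]

Final merged array: [2, 5, 10, 12, 13, 17, 18, 22, 27, 27, 29]
Total comparisons: 8

The merged array is [2, 5, 10, 12, 13, 17, 18, 22, 27, 27, 29], requiring 8 comparisons. The merge step runs in O(n) time where n is the total number of elements.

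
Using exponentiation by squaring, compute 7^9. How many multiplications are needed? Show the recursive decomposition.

Computing 7^9 by squaring (build up from 7^1; each line after the first costs one multiplication):

7^1 = 7
7^2 = (7^1)^2 = 7^2 = 49
7^4 = (7^2)^2 = 49^2 = 2401
7^8 = (7^4)^2 = 2401^2 = 5764801
7^9 = 7 * 7^8 = 7 * 5764801 = 40353607

Result: 40353607
Multiplications needed: 4 (4 lines after 7^1)

7^9 = 40353607. Using exponentiation by squaring, this requires 4 multiplications. The key idea: if the exponent is even, square the half-power; if odd, multiply by the base once.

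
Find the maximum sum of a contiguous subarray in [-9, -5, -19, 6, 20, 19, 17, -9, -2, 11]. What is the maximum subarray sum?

Using Kadane's algorithm on [-9, -5, -19, 6, 20, 19, 17, -9, -2, 11]:

Scanning through the array:
Position 1 (value -5): max_ending_here = -5, max_so_far = -5
Position 2 (value -19): max_ending_here = -19, max_so_far = -5
Position 3 (value 6): max_ending_here = 6, max_so_far = 6
Position 4 (value 20): max_ending_here = 26, max_so_far = 26
Position 5 (value 19): max_ending_here = 45, max_so_far = 45
Position 6 (value 17): max_ending_here = 62, max_so_far = 62
Position 7 (value -9): max_ending_here = 53, max_so_far = 62
Position 8 (value -2): max_ending_here = 51, max_so_far = 62
Position 9 (value 11): max_ending_here = 62, max_so_far = 62

Maximum subarray: [6, 20, 19, 17]
Maximum sum: 62

The maximum subarray is [6, 20, 19, 17] with sum 62. This subarray runs from index 3 to index 6.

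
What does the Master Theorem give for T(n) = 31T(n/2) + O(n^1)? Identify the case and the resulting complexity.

Master Theorem for T(n) = 31T(n/2) + O(n^1):

a = 31, b = 2, c = 1
log_b(a) = log_2(31) = 4.9542

Case 1: c = 1 < log_2(31) = 4.9542
T(n) = O(n^(log_2 31))

For T(n) = 31T(n/2) + O(n^1): log_2(31) = 4.9542. This is Case 1 of the Master Theorem (c < log_b(a), work dominated by leaves), giving O(n^(log_2 31)).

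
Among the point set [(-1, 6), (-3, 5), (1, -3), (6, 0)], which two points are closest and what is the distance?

Computing all pairwise distances among 4 points:

d((-1, 6), (-3, 5)) = 2.2361 <-- minimum
d((-1, 6), (1, -3)) = 9.2195
d((-1, 6), (6, 0)) = 9.2195
d((-3, 5), (1, -3)) = 8.9443
d((-3, 5), (6, 0)) = 10.2956
d((1, -3), (6, 0)) = 5.831

Closest pair: (-1, 6) and (-3, 5) with distance 2.2361

The closest pair is (-1, 6) and (-3, 5) with Euclidean distance 2.2361. For 4 points, brute-force pairwise comparison is shown above. For large n, the divide-and-conquer algorithm (sort by x, recurse on halves, check the dividing strip) achieves O(n log n).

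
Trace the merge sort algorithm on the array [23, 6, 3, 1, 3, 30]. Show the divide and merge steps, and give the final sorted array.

Merge sort trace:

Split: [23, 6, 3, 1, 3, 30] -> [23, 6, 3] and [1, 3, 30]
  Split: [23, 6, 3] -> [23] and [6, 3]
    Split: [6, 3] -> [6] and [3]
    Merge: [6] + [3] -> [3, 6]
  Merge: [23] + [3, 6] -> [3, 6, 23]
  Split: [1, 3, 30] -> [1] and [3, 30]
    Split: [3, 30] -> [3] and [30]
    Merge: [3] + [30] -> [3, 30]
  Merge: [1] + [3, 30] -> [1, 3, 30]
Merge: [3, 6, 23] + [1, 3, 30] -> [1, 3, 3, 6, 23, 30]

Final sorted array: [1, 3, 3, 6, 23, 30]

The merge sort proceeds by recursively splitting the array and merging sorted halves.
After all merges, the sorted array is [1, 3, 3, 6, 23, 30].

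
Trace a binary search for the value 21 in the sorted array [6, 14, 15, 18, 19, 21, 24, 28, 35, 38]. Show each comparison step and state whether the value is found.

Binary search for 21 in [6, 14, 15, 18, 19, 21, 24, 28, 35, 38]:

lo=0, hi=9, mid=4, arr[mid]=19 -> 19 < 21, search right half
lo=5, hi=9, mid=7, arr[mid]=28 -> 28 > 21, search left half
lo=5, hi=6, mid=5, arr[mid]=21 -> Found target at index 5!

Binary search finds 21 at index 5 after 3 comparisons. The search repeatedly halves the search space by comparing with the middle element.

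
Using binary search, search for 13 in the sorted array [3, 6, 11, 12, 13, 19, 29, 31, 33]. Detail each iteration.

Binary search for 13 in [3, 6, 11, 12, 13, 19, 29, 31, 33]:

lo=0, hi=8, mid=4, arr[mid]=13 -> Found target at index 4!

Binary search finds 13 at index 4 after 1 comparisons. The search repeatedly halves the search space by comparing with the middle element.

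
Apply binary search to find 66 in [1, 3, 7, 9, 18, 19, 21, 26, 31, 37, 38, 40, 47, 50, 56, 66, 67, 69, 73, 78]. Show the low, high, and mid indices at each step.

Binary search for 66 in [1, 3, 7, 9, 18, 19, 21, 26, 31, 37, 38, 40, 47, 50, 56, 66, 67, 69, 73, 78]:

lo=0, hi=19, mid=9, arr[mid]=37 -> 37 < 66, search right half
lo=10, hi=19, mid=14, arr[mid]=56 -> 56 < 66, search right half
lo=15, hi=19, mid=17, arr[mid]=69 -> 69 > 66, search left half
lo=15, hi=16, mid=15, arr[mid]=66 -> Found target at index 15!

Binary search finds 66 at index 15 after 4 comparisons. The search repeatedly halves the search space by comparing with the middle element.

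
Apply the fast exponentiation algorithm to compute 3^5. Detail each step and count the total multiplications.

Computing 3^5 by squaring (build up from 3^1; each line after the first costs one multiplication):

3^1 = 3
3^2 = (3^1)^2 = 3^2 = 9
3^4 = (3^2)^2 = 9^2 = 81
3^5 = 3 * 3^4 = 3 * 81 = 243

Result: 243
Multiplications needed: 3 (3 lines after 3^1)

3^5 = 243. Using exponentiation by squaring, this requires 3 multiplications. The key idea: if the exponent is even, square the half-power; if odd, multiply by the base once.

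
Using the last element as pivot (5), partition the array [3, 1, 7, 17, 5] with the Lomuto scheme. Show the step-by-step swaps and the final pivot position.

Lomuto partition with pivot = 5:

Initial array: [3, 1, 7, 17, 5]

arr[0]=3 <= 5: swap with position 0, array becomes [3, 1, 7, 17, 5]
arr[1]=1 <= 5: swap with position 1, array becomes [3, 1, 7, 17, 5]
arr[2]=7 > 5: no swap
arr[3]=17 > 5: no swap

Place pivot at position 2: [3, 1, 5, 17, 7]
Pivot position: 2

After partitioning with pivot 5, the array becomes [3, 1, 5, 17, 7]. The pivot is placed at index 2. All elements to the left of the pivot are <= 5, and all elements to the right are > 5.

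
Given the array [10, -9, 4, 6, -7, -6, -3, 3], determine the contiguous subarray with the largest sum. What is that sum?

Using Kadane's algorithm on [10, -9, 4, 6, -7, -6, -3, 3]:

Scanning through the array:
Position 1 (value -9): max_ending_here = 1, max_so_far = 10
Position 2 (value 4): max_ending_here = 5, max_so_far = 10
Position 3 (value 6): max_ending_here = 11, max_so_far = 11
Position 4 (value -7): max_ending_here = 4, max_so_far = 11
Position 5 (value -6): max_ending_here = -2, max_so_far = 11
Position 6 (value -3): max_ending_here = -3, max_so_far = 11
Position 7 (value 3): max_ending_here = 3, max_so_far = 11

Maximum subarray: [10, -9, 4, 6]
Maximum sum: 11

The maximum subarray is [10, -9, 4, 6] with sum 11. This subarray runs from index 0 to index 3.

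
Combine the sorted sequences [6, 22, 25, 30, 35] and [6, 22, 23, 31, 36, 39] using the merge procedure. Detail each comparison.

Merging process:

Compare 6 vs 6: take 6 from left. Merged: [6]
Compare 22 vs 6: take 6 from right. Merged: [6, 6]
Compare 22 vs 22: take 22 from left. Merged: [6, 6, 22]
Compare 25 vs 22: take 22 from right. Merged: [6, 6, 22, 22]
Compare 25 vs 23: take 23 from right. Merged: [6, 6, 22, 22, 23]
Compare 25 vs 31: take 25 from left. Merged: [6, 6, 22, 22, 23, 25]
Compare 30 vs 31: take 30 from left. Merged: [6, 6, 22, 22, 23, 25, 30]
Compare 35 vs 31: take 31 from right. Merged: [6, 6, 22, 22, 23, 25, 30, 31]
Compare 35 vs 36: take 35 from left. Merged: [6, 6, 22, 22, 23, 25, 30, 31, 35]
Append remaining from right: [36, 39]. Merged: [6, 6, 22, 22, 23, 25, 30, 31, 35, 36, 39]

Final merged array: [6, 6, 22, 22, 23, 25, 30, 31, 35, 36, 39]
Total comparisons: 9

The merged array is [6, 6, 22, 22, 23, 25, 30, 31, 35, 36, 39], requiring 9 comparisons. The merge step runs in O(n) time where n is the total number of elements.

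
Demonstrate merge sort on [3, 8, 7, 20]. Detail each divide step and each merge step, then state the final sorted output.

Merge sort trace:

Split: [3, 8, 7, 20] -> [3, 8] and [7, 20]
  Split: [3, 8] -> [3] and [8]
  Merge: [3] + [8] -> [3, 8]
  Split: [7, 20] -> [7] and [20]
  Merge: [7] + [20] -> [7, 20]
Merge: [3, 8] + [7, 20] -> [3, 7, 8, 20]

Final sorted array: [3, 7, 8, 20]

The merge sort proceeds by recursively splitting the array and merging sorted halves.
After all merges, the sorted array is [3, 7, 8, 20].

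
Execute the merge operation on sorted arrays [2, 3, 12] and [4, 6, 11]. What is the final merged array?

Merging process:

Compare 2 vs 4: take 2 from left. Merged: [2]
Compare 3 vs 4: take 3 from left. Merged: [2, 3]
Compare 12 vs 4: take 4 from right. Merged: [2, 3, 4]
Compare 12 vs 6: take 6 from right. Merged: [2, 3, 4, 6]
Compare 12 vs 11: take 11 from right. Merged: [2, 3, 4, 6, 11]
Append remaining from left: [12]. Merged: [2, 3, 4, 6, 11, 12]

Final merged array: [2, 3, 4, 6, 11, 12]
Total comparisons: 5

The merged array is [2, 3, 4, 6, 11, 12], requiring 5 comparisons. The merge step runs in O(n) time where n is the total number of elements.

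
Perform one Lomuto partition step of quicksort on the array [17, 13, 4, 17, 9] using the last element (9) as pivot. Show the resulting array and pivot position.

Lomuto partition with pivot = 9:

Initial array: [17, 13, 4, 17, 9]

arr[0]=17 > 9: no swap
arr[1]=13 > 9: no swap
arr[2]=4 <= 9: swap with position 0, array becomes [4, 13, 17, 17, 9]
arr[3]=17 > 9: no swap

Place pivot at position 1: [4, 9, 17, 17, 13]
Pivot position: 1

After partitioning with pivot 9, the array becomes [4, 9, 17, 17, 13]. The pivot is placed at index 1. All elements to the left of the pivot are <= 9, and all elements to the right are > 9.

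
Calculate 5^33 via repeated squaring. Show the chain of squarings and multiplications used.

Computing 5^33 by squaring (build up from 5^1; each line after the first costs one multiplication):

5^1 = 5
5^2 = (5^1)^2 = 5^2 = 25
5^4 = (5^2)^2 = 25^2 = 625
5^8 = (5^4)^2 = 625^2 = 390625
5^16 = (5^8)^2 = 390625^2 = 152587890625
5^32 = (5^16)^2 = 152587890625^2 = 23283064365386962890625
5^33 = 5 * 5^32 = 5 * 23283064365386962890625 = 116415321826934814453125

Result: 116415321826934814453125
Multiplications needed: 6 (6 lines after 5^1)

5^33 = 116415321826934814453125. Using exponentiation by squaring, this requires 6 multiplications. The key idea: if the exponent is even, square the half-power; if odd, multiply by the base once.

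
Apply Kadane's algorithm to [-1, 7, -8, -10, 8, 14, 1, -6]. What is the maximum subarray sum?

Using Kadane's algorithm on [-1, 7, -8, -10, 8, 14, 1, -6]:

Scanning through the array:
Position 1 (value 7): max_ending_here = 7, max_so_far = 7
Position 2 (value -8): max_ending_here = -1, max_so_far = 7
Position 3 (value -10): max_ending_here = -10, max_so_far = 7
Position 4 (value 8): max_ending_here = 8, max_so_far = 8
Position 5 (value 14): max_ending_here = 22, max_so_far = 22
Position 6 (value 1): max_ending_here = 23, max_so_far = 23
Position 7 (value -6): max_ending_here = 17, max_so_far = 23

Maximum subarray: [8, 14, 1]
Maximum sum: 23

The maximum subarray is [8, 14, 1] with sum 23. This subarray runs from index 4 to index 6.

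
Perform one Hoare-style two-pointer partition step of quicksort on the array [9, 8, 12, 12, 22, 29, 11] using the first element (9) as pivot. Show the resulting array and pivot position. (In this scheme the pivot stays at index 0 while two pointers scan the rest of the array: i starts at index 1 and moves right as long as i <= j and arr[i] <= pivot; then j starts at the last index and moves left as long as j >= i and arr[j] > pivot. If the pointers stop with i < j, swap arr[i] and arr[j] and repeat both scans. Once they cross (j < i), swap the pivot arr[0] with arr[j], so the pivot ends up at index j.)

Hoare-style two-pointer partition with pivot = 9:

Initial array: [9, 8, 12, 12, 22, 29, 11]

Pointers start at i = 1, j = 6.
i ends at 2, j ends at 1: the pointers have crossed (j < i), so scanning stops.

Swap pivot arr[0] with arr[1] to place pivot at position 1: [8, 9, 12, 12, 22, 29, 11]
Pivot position: 1

After partitioning with pivot 9, the array becomes [8, 9, 12, 12, 22, 29, 11]. The pivot is placed at index 1. All elements to the left of the pivot are <= 9, and all elements to the right are > 9.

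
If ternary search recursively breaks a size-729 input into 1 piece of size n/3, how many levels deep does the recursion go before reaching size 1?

For divide and conquer with division factor 3:

Problem sizes at each level:
Level 0: 729
Level 1: 243
Level 2: 81
Level 3: 27
Level 4: 9
Level 5: 3
Level 6: 1

The root is level 0 and the size-1 base case is level 6 (the tree spans levels 0 through 6, i.e. 7 levels counting the root), so the depth is the number of divisions: log_3(729) = 6

The recursion tree depth is log_3(729) = 6. At each level, the problem size is divided by 3, so it takes 6 divisions to reduce to a base case of size 1. The algorithm makes 1 recursive call at each level.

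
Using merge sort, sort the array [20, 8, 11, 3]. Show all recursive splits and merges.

Merge sort trace:

Split: [20, 8, 11, 3] -> [20, 8] and [11, 3]
  Split: [20, 8] -> [20] and [8]
  Merge: [20] + [8] -> [8, 20]
  Split: [11, 3] -> [11] and [3]
  Merge: [11] + [3] -> [3, 11]
Merge: [8, 20] + [3, 11] -> [3, 8, 11, 20]

Final sorted array: [3, 8, 11, 20]

The merge sort proceeds by recursively splitting the array and merging sorted halves.
After all merges, the sorted array is [3, 8, 11, 20].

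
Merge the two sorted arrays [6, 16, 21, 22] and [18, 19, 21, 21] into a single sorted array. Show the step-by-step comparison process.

Merging process:

Compare 6 vs 18: take 6 from left. Merged: [6]
Compare 16 vs 18: take 16 from left. Merged: [6, 16]
Compare 21 vs 18: take 18 from right. Merged: [6, 16, 18]
Compare 21 vs 19: take 19 from right. Merged: [6, 16, 18, 19]
Compare 21 vs 21: take 21 from left. Merged: [6, 16, 18, 19, 21]
Compare 22 vs 21: take 21 from right. Merged: [6, 16, 18, 19, 21, 21]
Compare 22 vs 21: take 21 from right. Merged: [6, 16, 18, 19, 21, 21, 21]
Append remaining from left: [22]. Merged: [6, 16, 18, 19, 21, 21, 21, 22]

Final merged array: [6, 16, 18, 19, 21, 21, 21, 22]
Total comparisons: 7

The merged array is [6, 16, 18, 19, 21, 21, 21, 22], requiring 7 comparisons. The merge step runs in O(n) time where n is the total number of elements.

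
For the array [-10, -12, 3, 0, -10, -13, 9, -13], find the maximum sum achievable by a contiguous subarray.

Using Kadane's algorithm on [-10, -12, 3, 0, -10, -13, 9, -13]:

Scanning through the array:
Position 1 (value -12): max_ending_here = -12, max_so_far = -10
Position 2 (value 3): max_ending_here = 3, max_so_far = 3
Position 3 (value 0): max_ending_here = 3, max_so_far = 3
Position 4 (value -10): max_ending_here = -7, max_so_far = 3
Position 5 (value -13): max_ending_here = -13, max_so_far = 3
Position 6 (value 9): max_ending_here = 9, max_so_far = 9
Position 7 (value -13): max_ending_here = -4, max_so_far = 9

Maximum subarray: [9]
Maximum sum: 9

The maximum subarray is [9] with sum 9. This subarray runs from index 6 to index 6.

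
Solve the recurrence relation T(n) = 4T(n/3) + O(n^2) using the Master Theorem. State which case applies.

Master Theorem for T(n) = 4T(n/3) + O(n^2):

a = 4, b = 3, c = 2
log_b(a) = log_3(4) = 1.2619

Case 3: c = 2 > log_3(4) = 1.2619
T(n) = O(n^2) = O(n^2)

For T(n) = 4T(n/3) + O(n^2): log_3(4) = 1.2619. This is Case 3 of the Master Theorem (c > log_b(a), work dominated by root), giving O(n^2).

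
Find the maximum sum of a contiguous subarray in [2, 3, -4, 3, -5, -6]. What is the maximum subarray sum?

Using Kadane's algorithm on [2, 3, -4, 3, -5, -6]:

Scanning through the array:
Position 1 (value 3): max_ending_here = 5, max_so_far = 5
Position 2 (value -4): max_ending_here = 1, max_so_far = 5
Position 3 (value 3): max_ending_here = 4, max_so_far = 5
Position 4 (value -5): max_ending_here = -1, max_so_far = 5
Position 5 (value -6): max_ending_here = -6, max_so_far = 5

Maximum subarray: [2, 3]
Maximum sum: 5

The maximum subarray is [2, 3] with sum 5. This subarray runs from index 0 to index 1.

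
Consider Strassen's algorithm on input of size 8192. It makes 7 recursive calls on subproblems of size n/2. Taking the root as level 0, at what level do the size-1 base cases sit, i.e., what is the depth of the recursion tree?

For divide and conquer with division factor 2:

Problem sizes at each level:
Level 0: 8192
Level 1: 4096
Level 2: 2048
Level 3: 1024
Level 4: 512
Level 5: 256
Level 6: 128
Level 7: 64
Level 8: 32
Level 9: 16
Level 10: 8
Level 11: 4
Level 12: 2
Level 13: 1

The root is level 0 and the size-1 base case is level 13 (the tree spans levels 0 through 13, i.e. 14 levels counting the root), so the depth is the number of divisions: log_2(8192) = 13

The recursion tree depth is log_2(8192) = 13. At each level, the problem size is divided by 2, so it takes 13 divisions to reduce to a base case of size 1. The algorithm makes 7 recursive calls at each level.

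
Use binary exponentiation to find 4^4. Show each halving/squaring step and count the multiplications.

Computing 4^4 by squaring (build up from 4^1; each line after the first costs one multiplication):

4^1 = 4
4^2 = (4^1)^2 = 4^2 = 16
4^4 = (4^2)^2 = 16^2 = 256

Result: 256
Multiplications needed: 2 (2 lines after 4^1)

4^4 = 256. Using exponentiation by squaring, this requires 2 multiplications. The key idea: if the exponent is even, square the half-power; if odd, multiply by the base once.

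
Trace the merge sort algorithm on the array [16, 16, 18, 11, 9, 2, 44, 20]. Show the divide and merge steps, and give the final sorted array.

Merge sort trace:

Split: [16, 16, 18, 11, 9, 2, 44, 20] -> [16, 16, 18, 11] and [9, 2, 44, 20]
  Split: [16, 16, 18, 11] -> [16, 16] and [18, 11]
    Split: [16, 16] -> [16] and [16]
    Merge: [16] + [16] -> [16, 16]
    Split: [18, 11] -> [18] and [11]
    Merge: [18] + [11] -> [11, 18]
  Merge: [16, 16] + [11, 18] -> [11, 16, 16, 18]
  Split: [9, 2, 44, 20] -> [9, 2] and [44, 20]
    Split: [9, 2] -> [9] and [2]
    Merge: [9] + [2] -> [2, 9]
    Split: [44, 20] -> [44] and [20]
    Merge: [44] + [20] -> [20, 44]
  Merge: [2, 9] + [20, 44] -> [2, 9, 20, 44]
Merge: [11, 16, 16, 18] + [2, 9, 20, 44] -> [2, 9, 11, 16, 16, 18, 20, 44]

Final sorted array: [2, 9, 11, 16, 16, 18, 20, 44]

The merge sort proceeds by recursively splitting the array and merging sorted halves.
After all merges, the sorted array is [2, 9, 11, 16, 16, 18, 20, 44].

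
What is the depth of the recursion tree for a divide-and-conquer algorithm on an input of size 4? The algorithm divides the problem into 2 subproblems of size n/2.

For divide and conquer with division factor 2:

Problem sizes at each level:
Level 0: 4
Level 1: 2
Level 2: 1

The root is level 0 and the size-1 base case is level 2 (the tree spans levels 0 through 2, i.e. 3 levels counting the root), so the depth is the number of divisions: log_2(4) = 2

The recursion tree depth is log_2(4) = 2. At each level, the problem size is divided by 2, so it takes 2 divisions to reduce to a base case of size 1. The algorithm makes 2 recursive calls at each level.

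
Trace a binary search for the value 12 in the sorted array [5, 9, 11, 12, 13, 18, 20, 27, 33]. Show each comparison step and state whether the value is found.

Binary search for 12 in [5, 9, 11, 12, 13, 18, 20, 27, 33]:

lo=0, hi=8, mid=4, arr[mid]=13 -> 13 > 12, search left half
lo=0, hi=3, mid=1, arr[mid]=9 -> 9 < 12, search right half
lo=2, hi=3, mid=2, arr[mid]=11 -> 11 < 12, search right half
lo=3, hi=3, mid=3, arr[mid]=12 -> Found target at index 3!

Binary search finds 12 at index 3 after 4 comparisons. The search repeatedly halves the search space by comparing with the middle element.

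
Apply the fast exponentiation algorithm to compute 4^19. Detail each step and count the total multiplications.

Computing 4^19 by squaring (build up from 4^1; each line after the first costs one multiplication):

4^1 = 4
4^2 = (4^1)^2 = 4^2 = 16
4^4 = (4^2)^2 = 16^2 = 256
4^8 = (4^4)^2 = 256^2 = 65536
4^9 = 4 * 4^8 = 4 * 65536 = 262144
4^18 = (4^9)^2 = 262144^2 = 68719476736
4^19 = 4 * 4^18 = 4 * 68719476736 = 274877906944

Result: 274877906944
Multiplications needed: 6 (6 lines after 4^1)

4^19 = 274877906944. Using exponentiation by squaring, this requires 6 multiplications. The key idea: if the exponent is even, square the half-power; if odd, multiply by the base once.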